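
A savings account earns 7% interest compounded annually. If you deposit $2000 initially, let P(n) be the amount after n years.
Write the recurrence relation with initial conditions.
Each year the balance grows by 7%, i.e. is multiplied by 1 + 7/100 = 1.07, so P(n) = 1.07 × P(n-1). The initial deposit gives P(0) = 2000.
Unrolling gives the closed form P(n) = 2000 × (1.07)ⁿ.

P(n) = 1.07 × P(n-1), P(0) = 2000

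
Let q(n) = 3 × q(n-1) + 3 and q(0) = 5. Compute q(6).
Computing step by step:
q(0) = 5
q(1) = 3 × 5 + 3 = 18
q(2) = 3 × 18 + 3 = 57
q(3) = 3 × 57 + 3 = 174
q(4) = 3 × 174 + 3 = 525
q(5) = 3 × 525 + 3 = 1578
q(6) = 3 × 1578 + 3 = 4737

4737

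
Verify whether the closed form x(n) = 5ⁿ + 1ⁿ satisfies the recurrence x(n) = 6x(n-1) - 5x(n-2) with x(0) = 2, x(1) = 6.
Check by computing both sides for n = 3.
From the recurrence with x(0) = 2, x(1) = 6:
  x(0) = 2, x(1) = 6, x(2) = 26, x(3) = 126
  so the recurrence gives x(3) = 126.
From the proposed closed form x(n) = 5ⁿ + 1ⁿ:
  x(3) = 126.
Both sides give 126 at n = 3, and the initial condition(s) match, so the closed form is consistent.

Yes, the closed form is correct.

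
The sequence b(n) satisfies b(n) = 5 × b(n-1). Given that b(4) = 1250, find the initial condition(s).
In general b(n) = 5ⁿ · b(0). At n = 4: b(0) = b(4) / 5^4 = 1250 / 625 = 2.

b(0) = 2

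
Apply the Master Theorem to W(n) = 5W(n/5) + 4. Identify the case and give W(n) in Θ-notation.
Master Theorem template: W(n) = a·W(n/b) + f(n).
Here: a=5, b=5, f(n)=4
Compute log_b(a) = log_5(5) = 1.
f(n) = 4 = O(n^(1-ε)) with ε = 1. Case 1: W(n) = Θ(n^log_b(a)) = Θ(n).

Case 1: W(n) = Θ(n)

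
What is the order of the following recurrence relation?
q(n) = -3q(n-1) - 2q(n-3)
The order is the largest lag k for which q(n-k) appears. Here the deepest term is q(n-3), so the order is 3.

Order 3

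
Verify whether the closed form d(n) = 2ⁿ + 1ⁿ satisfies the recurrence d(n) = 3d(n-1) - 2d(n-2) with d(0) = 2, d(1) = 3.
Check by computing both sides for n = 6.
From the recurrence with d(0) = 2, d(1) = 3:
  d(0) = 2, d(1) = 3, d(2) = 5, d(3) = 9, d(4) = 17, d(5) = 33, d(6) = 65
  so the recurrence gives d(6) = 65.
From the proposed closed form d(n) = 2ⁿ + 1ⁿ:
  d(6) = 65.
Both sides give 65 at n = 6, and the initial condition(s) match, so the closed form is consistent.

Yes, the closed form is correct.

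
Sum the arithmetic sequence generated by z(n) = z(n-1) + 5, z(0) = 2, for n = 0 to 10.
Computing the sequence terms: 2, 7, 12, 17, 22, 27, 32, 37, 42, 47, 52
Adding these values together:

297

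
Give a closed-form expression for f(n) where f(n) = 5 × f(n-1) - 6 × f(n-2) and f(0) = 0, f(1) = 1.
Recurrence: f(n) = 5 × f(n-1) - 6 × f(n-2), initial: f(0) = 0, f(1) = 1.
Characteristic equation: r² - 5r + 6 = 0, which factors as (r - 3)(r - 2) = 0, so r = 3, 2. General solution f(n) = A·3ⁿ + B·2ⁿ. From f(0) = 0: A + B = 0. From f(1) = 1: 3A + 2B = 1. Solving gives A = 1, B = -1.

f(n) = 3ⁿ - 2ⁿ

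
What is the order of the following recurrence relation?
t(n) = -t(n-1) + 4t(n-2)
The order is the largest lag k for which t(n-k) appears. Here the deepest term is t(n-2), so the order is 2.

Order 2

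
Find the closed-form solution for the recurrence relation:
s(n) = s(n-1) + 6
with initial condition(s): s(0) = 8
Recurrence: s(n) = s(n-1) + 6, initial: s(0) = 8.
Each step adds 6, so s(n) = s(0) + 6n = 6n + 8.

s(n) = 6n + 8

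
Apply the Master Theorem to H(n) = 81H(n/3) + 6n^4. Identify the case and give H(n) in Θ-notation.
Master Theorem template: H(n) = a·H(n/b) + f(n).
Here: a=81, b=3, f(n)=6n^4
Compute log_b(a) = log_3(81) = 4.
f(n) = 6n^4 = Θ(n^4). Case 2: H(n) = Θ(n^4 log n).

Case 2: H(n) = Θ(n^4 log n)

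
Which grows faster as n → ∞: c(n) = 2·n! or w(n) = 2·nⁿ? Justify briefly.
Comparing growth rates:
Growth-rate hierarchy: log n ≺ any polynomial ≺ any exponential cⁿ (c>1) ≺ n! ≺ nⁿ.
super-exponential nⁿ dominates factorial asymptotically.

w(n) grows faster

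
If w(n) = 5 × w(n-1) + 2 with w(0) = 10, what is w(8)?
Computing step by step:
w(0) = 10
w(1) = 5 × 10 + 2 = 52
w(2) = 5 × 52 + 2 = 262
w(3) = 5 × 262 + 2 = 1312
w(4) = 5 × 1312 + 2 = 6562
w(5) = 5 × 6562 + 2 = 32812
w(6) = 5 × 32812 + 2 = 164062
w(7) = 5 × 164062 + 2 = 820312
w(8) = 5 × 820312 + 2 = 4101562

4101562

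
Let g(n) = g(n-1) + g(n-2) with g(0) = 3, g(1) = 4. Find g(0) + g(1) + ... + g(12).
Computing the sequence terms: 3, 4, 7, 11, 18, 29, 47, 76, 123, 199, 322, 521, 843
Adding these values together:

2203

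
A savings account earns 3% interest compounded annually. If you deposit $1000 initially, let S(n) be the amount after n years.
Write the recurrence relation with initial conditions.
Each year the balance grows by 3%, i.e. is multiplied by 1 + 3/100 = 1.03, so S(n) = 1.03 × S(n-1). The initial deposit gives S(0) = 1000.
Unrolling gives the closed form S(n) = 1000 × (1.03)ⁿ.

S(n) = 1.03 × S(n-1), S(0) = 1000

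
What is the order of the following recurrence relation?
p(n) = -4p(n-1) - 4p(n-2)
The order is the largest lag k for which p(n-k) appears. Here the deepest term is p(n-2), so the order is 2.

Order 2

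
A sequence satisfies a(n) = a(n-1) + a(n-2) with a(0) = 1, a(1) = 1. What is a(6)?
Computing the sequence terms:
1, 1, 2, 3, 5, 8, 13

13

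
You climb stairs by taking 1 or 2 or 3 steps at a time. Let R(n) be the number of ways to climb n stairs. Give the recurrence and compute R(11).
Condition on the size of the last step (1 to 3): before it there were n-1, …, n-3 stairs climbed, and these cases are disjoint, so R(n) = R(n-1) + R(n-2) + R(n-3) (order-3 linear recurrence).
Initial conditions by direct count (compositions of i into parts ≤ 3): R(1) = 1; R(2) = 2; R(3) = 4.
Iterating the recurrence: R(4) = 7, R(5) = 13, R(6) = 24, R(7) = 44, R(8) = 81, R(9) = 149, R(10) = 274, R(11) = 504.

R(n) = R(n-1) + R(n-2) + R(n-3), R(1) = 1, R(2) = 2, R(3) = 4; R(11) = 504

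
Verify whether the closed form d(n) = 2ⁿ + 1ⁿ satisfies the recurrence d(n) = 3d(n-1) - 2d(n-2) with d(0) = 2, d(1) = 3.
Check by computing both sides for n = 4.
From the recurrence with d(0) = 2, d(1) = 3:
  d(0) = 2, d(1) = 3, d(2) = 5, d(3) = 9, d(4) = 17
  so the recurrence gives d(4) = 17.
From the proposed closed form d(n) = 2ⁿ + 1ⁿ:
  d(4) = 17.
Both sides give 17 at n = 4, and the initial condition(s) match, so the closed form is consistent.

Yes, the closed form is correct.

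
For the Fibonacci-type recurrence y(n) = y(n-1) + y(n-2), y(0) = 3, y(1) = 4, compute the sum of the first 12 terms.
Computing the sequence terms: 3, 4, 7, 11, 18, 29, 47, 76, 123, 199, 322, 521
Adding these values together:

1360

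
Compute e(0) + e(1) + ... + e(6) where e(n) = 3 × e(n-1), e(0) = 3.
Computing the sequence terms: 3, 9, 27, 81, 243, 729, 2187
Adding these values together:

3279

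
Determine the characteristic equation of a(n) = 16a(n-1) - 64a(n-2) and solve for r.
Substitute a(n) = rⁿ and divide through by rⁿ⁻²: r² - 16r + 64 = 0
Factor: (r - 8)² = 0, so r = 8 (double root).
General solution: a(n) = (A + Bn)·8ⁿ

Characteristic: r² - 16r + 64 = 0, Roots: r = 8 (double root)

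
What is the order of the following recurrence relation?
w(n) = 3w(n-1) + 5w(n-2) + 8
The order is the largest lag k for which w(n-k) appears. Here the deepest term is w(n-2) (the 8 term is non-homogeneous and does not affect the order), so the order is 2.

Order 2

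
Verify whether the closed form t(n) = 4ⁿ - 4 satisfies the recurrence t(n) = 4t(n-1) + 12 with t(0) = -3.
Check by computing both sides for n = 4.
From the recurrence with t(0) = -3:
  t(0) = -3, t(1) = 0, t(2) = 12, t(3) = 60, t(4) = 252
  so the recurrence gives t(4) = 252.
From the proposed closed form t(n) = 4ⁿ - 4:
  t(4) = 252.
Both sides give 252 at n = 4, and the initial condition(s) match, so the closed form is consistent.

Yes, the closed form is correct.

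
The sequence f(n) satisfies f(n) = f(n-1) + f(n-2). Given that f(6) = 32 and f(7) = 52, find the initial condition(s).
Work backwards using f(k) = f(k+2) - f(k+1):
f(5) = f(7) - f(6) = 52 - 32 = 20
f(4) = f(6) - f(5) = 32 - 20 = 12
f(3) = f(5) - f(4) = 20 - 12 = 8
f(2) = f(4) - f(3) = 12 - 8 = 4
f(1) = f(3) - f(2) = 8 - 4 = 4
f(0) = f(2) - f(1) = 4 - 4 = 0

f(0) = 0, f(1) = 4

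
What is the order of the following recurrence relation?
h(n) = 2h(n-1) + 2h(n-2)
The order is the largest lag k for which h(n-k) appears. Here the deepest term is h(n-2), so the order is 2.

Order 2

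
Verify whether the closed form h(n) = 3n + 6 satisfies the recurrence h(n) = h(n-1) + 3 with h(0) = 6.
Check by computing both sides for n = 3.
From the recurrence with h(0) = 6:
  h(0) = 6, h(1) = 9, h(2) = 12, h(3) = 15
  so the recurrence gives h(3) = 15.
From the proposed closed form h(n) = 3n + 6:
  h(3) = 15.
Both sides give 15 at n = 3, and the initial condition(s) match, so the closed form is consistent.

Yes, the closed form is correct.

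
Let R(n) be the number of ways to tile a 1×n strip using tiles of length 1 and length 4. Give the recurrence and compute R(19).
Condition on the last tile: it has length 1 (leaving a 1×(n-1) strip) or length 4 (leaving a 1×(n-4) strip), so R(n) = R(n-1) + R(n-4) (order-4 linear recurrence).
For 0 ≤ i < 4 only unit tiles fit, so R(i) = 1.
Iterating the recurrence: R(4) = 2, R(5) = 3, R(6) = 4, R(7) = 5, R(8) = 7, R(9) = 10, R(10) = 14, R(11) = 19, R(12) = 26, R(13) = 36, R(14) = 50, R(15) = 69, R(16) = 95, R(17) = 131, R(18) = 181, R(19) = 250.

R(n) = R(n-1) + R(n-4), with R(i) = 1 for 0 ≤ i < 4; R(19) = 250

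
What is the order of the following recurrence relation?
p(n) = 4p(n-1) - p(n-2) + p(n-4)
The order is the largest lag k for which p(n-k) appears. Here the deepest term is p(n-4), so the order is 4.

Order 4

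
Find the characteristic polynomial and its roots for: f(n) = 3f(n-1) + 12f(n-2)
Substitute f(n) = rⁿ and divide through by rⁿ⁻²: r² - 3r - 12 = 0
Discriminant: 3² + 4·12 = 57, not a perfect square, so by the quadratic formula r = (3 ± √57)/2.
General solution: f(n) = A·r₁ⁿ + B·r₂ⁿ where r₁,r₂ = (3 ± √57)/2

Characteristic: r² - 3r - 12 = 0, Roots: r = (3 ± √57)/2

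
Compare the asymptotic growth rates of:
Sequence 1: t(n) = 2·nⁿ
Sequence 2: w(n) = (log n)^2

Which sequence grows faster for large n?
Comparing growth rates:
Growth-rate hierarchy: log n ≺ any polynomial ≺ any exponential cⁿ (c>1) ≺ n! ≺ nⁿ.
super-exponential nⁿ dominates polylogarithmic (log n)^2 asymptotically.

t(n) grows faster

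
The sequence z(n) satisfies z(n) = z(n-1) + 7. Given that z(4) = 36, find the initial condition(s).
z(4) = z(0) + 4·7, so z(0) = 36 - 28 = 8.

z(0) = 8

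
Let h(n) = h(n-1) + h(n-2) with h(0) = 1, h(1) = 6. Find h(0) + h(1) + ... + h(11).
Computing the sequence terms: 1, 6, 7, 13, 20, 33, 53, 86, 139, 225, 364, 589
Adding these values together:

1536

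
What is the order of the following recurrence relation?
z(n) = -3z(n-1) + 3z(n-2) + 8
The order is the largest lag k for which z(n-k) appears. Here the deepest term is z(n-2) (the 8 term is non-homogeneous and does not affect the order), so the order is 2.

Order 2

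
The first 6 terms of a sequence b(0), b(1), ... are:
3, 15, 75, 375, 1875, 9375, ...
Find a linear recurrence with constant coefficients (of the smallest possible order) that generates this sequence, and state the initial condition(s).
Look for the lowest-order linear relation among consecutive terms.
Observation: each term is 5× the previous.
Check at n=2: 5·15 = 75. ✓

b(n) = 5 × b(n-1), b(0) = 3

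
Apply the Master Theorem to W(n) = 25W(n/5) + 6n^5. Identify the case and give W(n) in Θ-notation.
Master Theorem template: W(n) = a·W(n/b) + f(n).
Here: a=25, b=5, f(n)=6n^5
Compute log_b(a) = log_5(25) = 2.
f(n) = 6n^5 = Ω(n^(2+ε)) with ε = 3, and the regularity condition holds (a·f(n/b) = (a/b^5)·f(n) with a/b^5 = 5^-3 < 1). Case 3: W(n) = Θ(f(n)) = Θ(n^5).

Case 3: W(n) = Θ(n^5)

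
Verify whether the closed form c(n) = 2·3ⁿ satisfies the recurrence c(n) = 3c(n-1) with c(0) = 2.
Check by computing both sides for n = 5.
From the recurrence with c(0) = 2:
  c(0) = 2, c(1) = 6, c(2) = 18, c(3) = 54, c(4) = 162, c(5) = 486
  so the recurrence gives c(5) = 486.
From the proposed closed form c(n) = 2·3ⁿ:
  c(5) = 486.
Both sides give 486 at n = 5, and the initial condition(s) match, so the closed form is consistent.

Yes, the closed form is correct.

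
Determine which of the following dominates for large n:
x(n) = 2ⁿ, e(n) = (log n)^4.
Comparing growth rates:
Growth-rate hierarchy: log n ≺ any polynomial ≺ any exponential cⁿ (c>1) ≺ n! ≺ nⁿ.
exponential base 2 dominates polylogarithmic (log n)^4 asymptotically.

x(n) grows faster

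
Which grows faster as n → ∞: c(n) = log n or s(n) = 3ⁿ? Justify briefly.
Comparing growth rates:
Growth-rate hierarchy: log n ≺ any polynomial ≺ any exponential cⁿ (c>1) ≺ n! ≺ nⁿ.
exponential base 3 dominates logarithmic asymptotically.

s(n) grows faster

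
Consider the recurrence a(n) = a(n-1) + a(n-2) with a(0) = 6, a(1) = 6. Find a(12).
Computing the sequence terms:
6, 6, 12, 18, 30, 48, 78, 126, 204, 330, 534, 864, 1398

1398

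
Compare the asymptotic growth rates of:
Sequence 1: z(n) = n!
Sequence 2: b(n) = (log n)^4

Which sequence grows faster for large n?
Comparing growth rates:
Growth-rate hierarchy: log n ≺ any polynomial ≺ any exponential cⁿ (c>1) ≺ n! ≺ nⁿ.
factorial dominates polylogarithmic (log n)^4 asymptotically.

z(n) grows faster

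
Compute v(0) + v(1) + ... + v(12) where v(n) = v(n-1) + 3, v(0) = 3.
Computing the sequence terms: 3, 6, 9, 12, 15, 18, 21, 24, 27, 30, 33, 36, 39
Adding these values together:

273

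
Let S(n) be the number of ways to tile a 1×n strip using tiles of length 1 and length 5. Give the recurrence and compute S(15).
Condition on the last tile: it has length 1 (leaving a 1×(n-1) strip) or length 5 (leaving a 1×(n-5) strip), so S(n) = S(n-1) + S(n-5) (order-5 linear recurrence).
For 0 ≤ i < 5 only unit tiles fit, so S(i) = 1.
Iterating the recurrence: S(5) = 2, S(6) = 3, S(7) = 4, S(8) = 5, S(9) = 6, S(10) = 8, S(11) = 11, S(12) = 15, S(13) = 20, S(14) = 26, S(15) = 34.

S(n) = S(n-1) + S(n-5), with S(i) = 1 for 0 ≤ i < 5; S(15) = 34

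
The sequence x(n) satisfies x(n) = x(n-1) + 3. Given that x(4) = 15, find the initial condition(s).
x(4) = x(0) + 4·3, so x(0) = 15 - 12 = 3.

x(0) = 3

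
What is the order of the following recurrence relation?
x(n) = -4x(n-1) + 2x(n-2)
The order is the largest lag k for which x(n-k) appears. Here the deepest term is x(n-2), so the order is 2.

Order 2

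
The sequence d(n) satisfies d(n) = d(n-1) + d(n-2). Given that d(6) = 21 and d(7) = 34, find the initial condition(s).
Work backwards using d(k) = d(k+2) - d(k+1):
d(5) = d(7) - d(6) = 34 - 21 = 13
d(4) = d(6) - d(5) = 21 - 13 = 8
d(3) = d(5) - d(4) = 13 - 8 = 5
d(2) = d(4) - d(3) = 8 - 5 = 3
d(1) = d(3) - d(2) = 5 - 3 = 2
d(0) = d(2) - d(1) = 3 - 2 = 1

d(0) = 1, d(1) = 2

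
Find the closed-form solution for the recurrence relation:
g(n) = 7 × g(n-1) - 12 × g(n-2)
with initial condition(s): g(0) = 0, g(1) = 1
Recurrence: g(n) = 7 × g(n-1) - 12 × g(n-2), initial: g(0) = 0, g(1) = 1.
Characteristic equation: r² - 7r + 12 = 0, which factors as (r - 4)(r - 3) = 0, so r = 4, 3. General solution g(n) = A·4ⁿ + B·3ⁿ. From g(0) = 0: A + B = 0. From g(1) = 1: 4A + 3B = 1. Solving gives A = 1, B = -1.

g(n) = 4ⁿ - 3ⁿ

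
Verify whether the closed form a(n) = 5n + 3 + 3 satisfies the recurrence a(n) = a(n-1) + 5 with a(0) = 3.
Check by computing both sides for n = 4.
From the recurrence with a(0) = 3:
  a(0) = 3, a(1) = 8, a(2) = 13, a(3) = 18, a(4) = 23
  so the recurrence gives a(4) = 23.
From the proposed closed form a(n) = 5n + 3 + 3:
  a(4) = 26.
The recurrence gives 23 but the closed form gives 26, so the closed form does not satisfy the recurrence.

No, the closed form is incorrect.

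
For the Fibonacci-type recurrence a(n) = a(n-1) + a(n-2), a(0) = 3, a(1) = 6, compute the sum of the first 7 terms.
Computing the sequence terms: 3, 6, 9, 15, 24, 39, 63
Adding these values together:

159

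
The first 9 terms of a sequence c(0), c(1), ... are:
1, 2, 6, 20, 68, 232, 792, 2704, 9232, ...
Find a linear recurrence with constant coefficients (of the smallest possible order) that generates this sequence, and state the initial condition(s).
Look for the lowest-order linear relation among consecutive terms.
Observation: c(n) - 4·c(n-1) - (-2)·c(n-2) = 0 holds for the shown terms, and no order-1 relation c(n) = α·c(n-1) + β fits.
Check at n=3: 4·6 + (-2)·2 = 20. ✓

c(n) = 4c(n-1) - 2c(n-2), c(0) = 1, c(1) = 2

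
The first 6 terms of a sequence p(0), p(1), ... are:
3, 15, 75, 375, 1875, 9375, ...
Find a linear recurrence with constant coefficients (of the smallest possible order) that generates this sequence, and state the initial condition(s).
Look for the lowest-order linear relation among consecutive terms.
Observation: each term is 5× the previous.
Check at n=2: 5·15 = 75. ✓

p(n) = 5 × p(n-1), p(0) = 3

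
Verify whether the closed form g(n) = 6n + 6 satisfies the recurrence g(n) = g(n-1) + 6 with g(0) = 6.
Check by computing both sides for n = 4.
From the recurrence with g(0) = 6:
  g(0) = 6, g(1) = 12, g(2) = 18, g(3) = 24, g(4) = 30
  so the recurrence gives g(4) = 30.
From the proposed closed form g(n) = 6n + 6:
  g(4) = 30.
Both sides give 30 at n = 4, and the initial condition(s) match, so the closed form is consistent.

Yes, the closed form is correct.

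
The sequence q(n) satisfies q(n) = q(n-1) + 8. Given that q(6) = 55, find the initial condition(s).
q(6) = q(0) + 6·8, so q(0) = 55 - 48 = 7.

q(0) = 7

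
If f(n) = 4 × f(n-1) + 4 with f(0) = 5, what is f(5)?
Computing step by step:
f(0) = 5
f(1) = 4 × 5 + 4 = 24
f(2) = 4 × 24 + 4 = 100
f(3) = 4 × 100 + 4 = 404
f(4) = 4 × 404 + 4 = 1620
f(5) = 4 × 1620 + 4 = 6484

6484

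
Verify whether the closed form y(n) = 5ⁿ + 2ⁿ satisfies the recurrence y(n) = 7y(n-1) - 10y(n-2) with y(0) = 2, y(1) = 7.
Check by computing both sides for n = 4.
From the recurrence with y(0) = 2, y(1) = 7:
  y(0) = 2, y(1) = 7, y(2) = 29, y(3) = 133, y(4) = 641
  so the recurrence gives y(4) = 641.
From the proposed closed form y(n) = 5ⁿ + 2ⁿ:
  y(4) = 641.
Both sides give 641 at n = 4, and the initial condition(s) match, so the closed form is consistent.

Yes, the closed form is correct.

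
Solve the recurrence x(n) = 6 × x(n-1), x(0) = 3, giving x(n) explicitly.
Recurrence: x(n) = 6 × x(n-1), initial: x(0) = 3.
Each term is 6 times the previous, so this is geometric with ratio 6. After n steps: x(n) = x(0)·6ⁿ = 3·6ⁿ.

x(n) = 3·6ⁿ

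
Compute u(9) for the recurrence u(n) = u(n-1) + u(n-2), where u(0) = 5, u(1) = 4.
Computing the sequence terms:
5, 4, 9, 13, 22, 35, 57, 92, 149, 241

241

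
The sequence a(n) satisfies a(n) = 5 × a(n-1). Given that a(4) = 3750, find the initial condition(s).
In general a(n) = 5ⁿ · a(0). At n = 4: a(0) = a(4) / 5^4 = 3750 / 625 = 6.

a(0) = 6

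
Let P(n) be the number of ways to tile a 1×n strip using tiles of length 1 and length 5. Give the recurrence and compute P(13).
Condition on the last tile: it has length 1 (leaving a 1×(n-1) strip) or length 5 (leaving a 1×(n-5) strip), so P(n) = P(n-1) + P(n-5) (order-5 linear recurrence).
For 0 ≤ i < 5 only unit tiles fit, so P(i) = 1.
Iterating the recurrence: P(5) = 2, P(6) = 3, P(7) = 4, P(8) = 5, P(9) = 6, P(10) = 8, P(11) = 11, P(12) = 15, P(13) = 20.

P(n) = P(n-1) + P(n-5), with P(i) = 1 for 0 ≤ i < 5; P(13) = 20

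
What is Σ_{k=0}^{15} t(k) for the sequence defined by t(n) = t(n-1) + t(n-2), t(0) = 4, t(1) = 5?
Computing the sequence terms: 4, 5, 9, 14, 23, 37, 60, 97, 157, 254, 411, 665, 1076, 1741, 2817, 4558
Adding these values together:

11928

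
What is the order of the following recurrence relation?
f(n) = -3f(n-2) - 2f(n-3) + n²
The order is the largest lag k for which f(n-k) appears. Here the deepest term is f(n-3) (the n² term is non-homogeneous and does not affect the order), so the order is 3.

Order 3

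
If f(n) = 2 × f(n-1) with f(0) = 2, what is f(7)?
Computing step by step:
f(0) = 2
f(1) = 2 × 2 = 4
f(2) = 2 × 4 = 8
f(3) = 2 × 8 = 16
f(4) = 2 × 16 = 32
f(5) = 2 × 32 = 64
f(6) = 2 × 64 = 128
f(7) = 2 × 128 = 256

256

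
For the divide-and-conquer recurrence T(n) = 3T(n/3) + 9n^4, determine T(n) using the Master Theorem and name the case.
Master Theorem template: T(n) = a·T(n/b) + f(n).
Here: a=3, b=3, f(n)=9n^4
Compute log_b(a) = log_3(3) = 1.
f(n) = 9n^4 = Ω(n^(1+ε)) with ε = 3, and the regularity condition holds (a·f(n/b) = (a/b^4)·f(n) with a/b^4 = 3^-3 < 1). Case 3: T(n) = Θ(f(n)) = Θ(n^4).

Case 3: T(n) = Θ(n^4)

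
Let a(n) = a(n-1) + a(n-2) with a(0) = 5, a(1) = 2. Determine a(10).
Computing the sequence terms:
5, 2, 7, 9, 16, 25, 41, 66, 107, 173, 280

280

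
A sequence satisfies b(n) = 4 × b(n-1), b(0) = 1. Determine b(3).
Computing step by step:
b(0) = 1
b(1) = 4 × 1 = 4
b(2) = 4 × 4 = 16
b(3) = 4 × 16 = 64

64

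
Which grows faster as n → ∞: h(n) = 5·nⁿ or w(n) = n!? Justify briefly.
Comparing growth rates:
Growth-rate hierarchy: log n ≺ any polynomial ≺ any exponential cⁿ (c>1) ≺ n! ≺ nⁿ.
super-exponential nⁿ dominates factorial asymptotically.

h(n) grows faster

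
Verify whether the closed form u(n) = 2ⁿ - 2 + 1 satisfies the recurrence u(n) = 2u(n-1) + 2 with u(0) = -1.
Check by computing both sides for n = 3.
From the recurrence with u(0) = -1:
  u(0) = -1, u(1) = 0, u(2) = 2, u(3) = 6
  so the recurrence gives u(3) = 6.
From the proposed closed form u(n) = 2ⁿ - 2 + 1:
  u(3) = 7.
The recurrence gives 6 but the closed form gives 7, so the closed form does not satisfy the recurrence.

No, the closed form is incorrect.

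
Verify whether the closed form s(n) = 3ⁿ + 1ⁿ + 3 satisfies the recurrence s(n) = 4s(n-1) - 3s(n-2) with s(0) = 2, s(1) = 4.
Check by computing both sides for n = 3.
From the recurrence with s(0) = 2, s(1) = 4:
  s(0) = 2, s(1) = 4, s(2) = 10, s(3) = 28
  so the recurrence gives s(3) = 28.
From the proposed closed form s(n) = 3ⁿ + 1ⁿ + 3:
  s(3) = 31.
The recurrence gives 28 but the closed form gives 31, so the closed form does not satisfy the recurrence.

No, the closed form is incorrect.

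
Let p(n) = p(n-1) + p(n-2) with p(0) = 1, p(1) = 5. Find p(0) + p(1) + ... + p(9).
Computing the sequence terms: 1, 5, 6, 11, 17, 28, 45, 73, 118, 191
Adding these values together:

495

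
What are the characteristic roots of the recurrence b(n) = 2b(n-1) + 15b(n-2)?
Substitute b(n) = rⁿ and divide through by rⁿ⁻²: r² - 2r - 15 = 0
Factor: (r + 3)(r - 5) = 0, so r = -3, 5.
General solution: b(n) = A·(-3)ⁿ + B·5ⁿ

Characteristic: r² - 2r - 15 = 0, Roots: r = -3, 5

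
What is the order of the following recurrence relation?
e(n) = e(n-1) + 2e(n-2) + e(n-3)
The order is the largest lag k for which e(n-k) appears. Here the deepest term is e(n-3), so the order is 3.

Order 3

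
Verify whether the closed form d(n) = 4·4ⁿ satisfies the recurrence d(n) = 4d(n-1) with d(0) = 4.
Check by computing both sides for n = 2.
From the recurrence with d(0) = 4:
  d(0) = 4, d(1) = 16, d(2) = 64
  so the recurrence gives d(2) = 64.
From the proposed closed form d(n) = 4·4ⁿ:
  d(2) = 64.
Both sides give 64 at n = 2, and the initial condition(s) match, so the closed form is consistent.

Yes, the closed form is correct.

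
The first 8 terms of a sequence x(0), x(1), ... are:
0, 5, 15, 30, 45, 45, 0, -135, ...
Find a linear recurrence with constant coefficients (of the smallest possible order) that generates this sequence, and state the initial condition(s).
Look for the lowest-order linear relation among consecutive terms.
Observation: x(n) - 3·x(n-1) - (-3)·x(n-2) = 0 holds for the shown terms, and no order-1 relation x(n) = α·x(n-1) + β fits.
Check at n=3: 3·15 + (-3)·5 = 30. ✓

x(n) = 3x(n-1) - 3x(n-2), x(0) = 0, x(1) = 5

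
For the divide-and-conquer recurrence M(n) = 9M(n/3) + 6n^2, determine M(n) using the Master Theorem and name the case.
Master Theorem template: M(n) = a·M(n/b) + f(n).
Here: a=9, b=3, f(n)=6n^2
Compute log_b(a) = log_3(9) = 2.
f(n) = 6n^2 = Θ(n^2). Case 2: M(n) = Θ(n^2 log n).

Case 2: M(n) = Θ(n^2 log n)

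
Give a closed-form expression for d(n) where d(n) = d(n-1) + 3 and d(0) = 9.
Recurrence: d(n) = d(n-1) + 3, initial: d(0) = 9.
Each step adds 3, so d(n) = d(0) + 3n = 3n + 9.

d(n) = 3n + 9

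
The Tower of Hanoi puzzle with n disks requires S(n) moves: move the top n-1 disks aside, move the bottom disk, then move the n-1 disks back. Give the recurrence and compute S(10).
Moving n disks = move the top n-1 disks aside (S(n-1) moves) + move the largest disk (1 move) + move the n-1 disks back on top (S(n-1) moves), so S(n) = 2S(n-1) + 1, with S(1) = 1 (a single disk takes one move).
First terms: 1, 3, 7, 15, 31, 63, … — each is one less than a power of 2. Indeed S(n) + 1 = 2(S(n-1) + 1) with S(1) + 1 = 2, so S(n) + 1 = 2ⁿ and S(n) = 2ⁿ - 1.
Hence S(10) = 2^10 - 1 = 1024 - 1 = 1023.

S(n) = 2S(n-1) + 1, S(1) = 1; S(10) = 1023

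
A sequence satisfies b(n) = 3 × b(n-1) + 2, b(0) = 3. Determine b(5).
Computing step by step:
b(0) = 3
b(1) = 3 × 3 + 2 = 11
b(2) = 3 × 11 + 2 = 35
b(3) = 3 × 35 + 2 = 107
b(4) = 3 × 107 + 2 = 323
b(5) = 3 × 323 + 2 = 971

971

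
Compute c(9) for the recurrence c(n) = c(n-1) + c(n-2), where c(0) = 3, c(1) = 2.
Computing the sequence terms:
3, 2, 5, 7, 12, 19, 31, 50, 81, 131

131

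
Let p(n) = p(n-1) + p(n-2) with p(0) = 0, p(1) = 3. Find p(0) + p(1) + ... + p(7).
Computing the sequence terms: 0, 3, 3, 6, 9, 15, 24, 39
Adding these values together:

99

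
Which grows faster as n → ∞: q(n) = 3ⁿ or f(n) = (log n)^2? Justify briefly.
Comparing growth rates:
Growth-rate hierarchy: log n ≺ any polynomial ≺ any exponential cⁿ (c>1) ≺ n! ≺ nⁿ.
exponential base 3 dominates polylogarithmic (log n)^2 asymptotically.

q(n) grows faster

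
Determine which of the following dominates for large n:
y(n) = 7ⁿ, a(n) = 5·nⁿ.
Comparing growth rates:
Growth-rate hierarchy: log n ≺ any polynomial ≺ any exponential cⁿ (c>1) ≺ n! ≺ nⁿ.
super-exponential nⁿ dominates exponential base 7 asymptotically.

a(n) grows faster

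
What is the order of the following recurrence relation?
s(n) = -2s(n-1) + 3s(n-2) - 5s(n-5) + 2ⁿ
The order is the largest lag k for which s(n-k) appears. Here the deepest term is s(n-5) (the 2ⁿ term is non-homogeneous and does not affect the order), so the order is 5.

Order 5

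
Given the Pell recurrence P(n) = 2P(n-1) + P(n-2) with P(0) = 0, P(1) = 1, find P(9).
Computing the sequence terms:
0, 1, 2, 5, 12, 29, 70, 169, 408, 985

985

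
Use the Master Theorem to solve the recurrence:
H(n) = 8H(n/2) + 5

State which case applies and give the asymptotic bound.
Master Theorem template: H(n) = a·H(n/b) + f(n).
Here: a=8, b=2, f(n)=5
Compute log_b(a) = log_2(8) = 3.
f(n) = 5 = O(n^(3-ε)) with ε = 3. Case 1: H(n) = Θ(n^log_b(a)) = Θ(n^3).

Case 1: H(n) = Θ(n^3)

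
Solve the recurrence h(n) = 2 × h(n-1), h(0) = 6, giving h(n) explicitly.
Recurrence: h(n) = 2 × h(n-1), initial: h(0) = 6.
Each term is 2 times the previous, so this is geometric with ratio 2. After n steps: h(n) = h(0)·2ⁿ = 6·2ⁿ.

h(n) = 6·2ⁿ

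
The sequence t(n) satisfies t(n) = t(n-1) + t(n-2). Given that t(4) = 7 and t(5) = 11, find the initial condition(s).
Work backwards using t(k) = t(k+2) - t(k+1):
t(3) = t(5) - t(4) = 11 - 7 = 4
t(2) = t(4) - t(3) = 7 - 4 = 3
t(1) = t(3) - t(2) = 4 - 3 = 1
t(0) = t(2) - t(1) = 3 - 1 = 2

t(0) = 2, t(1) = 1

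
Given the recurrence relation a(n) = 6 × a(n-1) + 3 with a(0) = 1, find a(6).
Computing step by step:
a(0) = 1
a(1) = 6 × 1 + 3 = 9
a(2) = 6 × 9 + 3 = 57
a(3) = 6 × 57 + 3 = 345
a(4) = 6 × 345 + 3 = 2073
a(5) = 6 × 2073 + 3 = 12441
a(6) = 6 × 12441 + 3 = 74649

74649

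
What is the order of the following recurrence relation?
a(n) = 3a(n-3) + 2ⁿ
The order is the largest lag k for which a(n-k) appears. Here the deepest term is a(n-3) (the 2ⁿ term is non-homogeneous and does not affect the order), so the order is 3.

Order 3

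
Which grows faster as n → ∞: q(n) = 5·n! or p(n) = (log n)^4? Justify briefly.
Comparing growth rates:
Growth-rate hierarchy: log n ≺ any polynomial ≺ any exponential cⁿ (c>1) ≺ n! ≺ nⁿ.
factorial dominates polylogarithmic (log n)^4 asymptotically.

q(n) grows faster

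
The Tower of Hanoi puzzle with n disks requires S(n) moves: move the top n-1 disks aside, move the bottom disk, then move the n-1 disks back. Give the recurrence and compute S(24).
Moving n disks = move the top n-1 disks aside (S(n-1) moves) + move the largest disk (1 move) + move the n-1 disks back on top (S(n-1) moves), so S(n) = 2S(n-1) + 1, with S(1) = 1 (a single disk takes one move).
First terms: 1, 3, 7, 15, 31, 63, … — each is one less than a power of 2. Indeed S(n) + 1 = 2(S(n-1) + 1) with S(1) + 1 = 2, so S(n) + 1 = 2ⁿ and S(n) = 2ⁿ - 1.
Hence S(24) = 2^24 - 1 = 16777216 - 1 = 16777215.

S(n) = 2S(n-1) + 1, S(1) = 1; S(24) = 16777215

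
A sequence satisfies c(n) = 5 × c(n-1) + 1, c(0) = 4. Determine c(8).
Computing step by step:
c(0) = 4
c(1) = 5 × 4 + 1 = 21
c(2) = 5 × 21 + 1 = 106
c(3) = 5 × 106 + 1 = 531
c(4) = 5 × 531 + 1 = 2656
c(5) = 5 × 2656 + 1 = 13281
c(6) = 5 × 13281 + 1 = 66406
c(7) = 5 × 66406 + 1 = 332031
c(8) = 5 × 332031 + 1 = 1660156

1660156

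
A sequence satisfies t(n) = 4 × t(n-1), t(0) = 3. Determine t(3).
Computing step by step:
t(0) = 3
t(1) = 4 × 3 = 12
t(2) = 4 × 12 = 48
t(3) = 4 × 48 = 192

192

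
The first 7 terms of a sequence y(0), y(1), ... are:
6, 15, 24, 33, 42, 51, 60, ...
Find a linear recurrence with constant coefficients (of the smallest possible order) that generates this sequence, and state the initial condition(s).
Look for the lowest-order linear relation among consecutive terms.
Observation: consecutive differences are constant (= 9).
Check at n=2: 1·15 + 9 = 24. ✓

y(n) = y(n-1) + 9, y(0) = 6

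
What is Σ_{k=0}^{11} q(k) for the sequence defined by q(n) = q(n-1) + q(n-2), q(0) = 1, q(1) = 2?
Computing the sequence terms: 1, 2, 3, 5, 8, 13, 21, 34, 55, 89, 144, 233
Adding these values together:

608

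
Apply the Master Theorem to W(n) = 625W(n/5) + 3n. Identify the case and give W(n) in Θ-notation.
Master Theorem template: W(n) = a·W(n/b) + f(n).
Here: a=625, b=5, f(n)=3n
Compute log_b(a) = log_5(625) = 4.
f(n) = 3n = O(n^(4-ε)) with ε = 3. Case 1: W(n) = Θ(n^log_b(a)) = Θ(n^4).

Case 1: W(n) = Θ(n^4)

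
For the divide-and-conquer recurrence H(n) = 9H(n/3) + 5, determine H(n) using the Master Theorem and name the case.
Master Theorem template: H(n) = a·H(n/b) + f(n).
Here: a=9, b=3, f(n)=5
Compute log_b(a) = log_3(9) = 2.
f(n) = 5 = O(n^(2-ε)) with ε = 2. Case 1: H(n) = Θ(n^log_b(a)) = Θ(n^2).

Case 1: H(n) = Θ(n^2)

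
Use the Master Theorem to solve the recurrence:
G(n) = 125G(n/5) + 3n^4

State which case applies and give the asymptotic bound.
Master Theorem template: G(n) = a·G(n/b) + f(n).
Here: a=125, b=5, f(n)=3n^4
Compute log_b(a) = log_5(125) = 3.
f(n) = 3n^4 = Ω(n^(3+ε)) with ε = 1, and the regularity condition holds (a·f(n/b) = (a/b^4)·f(n) with a/b^4 = 5^-1 < 1). Case 3: G(n) = Θ(f(n)) = Θ(n^4).

Case 3: G(n) = Θ(n^4)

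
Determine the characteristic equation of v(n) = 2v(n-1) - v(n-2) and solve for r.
Substitute v(n) = rⁿ and divide through by rⁿ⁻²: r² - 2r + 1 = 0
Factor: (r - 1)² = 0, so r = 1 (double root).
General solution: v(n) = (A + Bn)·1ⁿ

Characteristic: r² - 2r + 1 = 0, Roots: r = 1 (double root)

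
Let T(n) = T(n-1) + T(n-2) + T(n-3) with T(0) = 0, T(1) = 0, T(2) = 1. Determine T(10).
Computing the sequence terms:
0, 0, 1, 1, 2, 4, 7, 13, 24, 44, 81

81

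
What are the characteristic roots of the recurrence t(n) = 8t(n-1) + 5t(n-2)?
Substitute t(n) = rⁿ and divide through by rⁿ⁻²: r² - 8r - 5 = 0
Discriminant: 8² + 4·5 = 84, not a perfect square, so by the quadratic formula r = (8 ± √84)/2.
General solution: t(n) = A·r₁ⁿ + B·r₂ⁿ where r₁,r₂ = (8 ± √84)/2

Characteristic: r² - 8r - 5 = 0, Roots: r = (8 ± √84)/2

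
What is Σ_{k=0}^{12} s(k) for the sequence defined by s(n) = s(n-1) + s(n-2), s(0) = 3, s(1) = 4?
Computing the sequence terms: 3, 4, 7, 11, 18, 29, 47, 76, 123, 199, 322, 521, 843
Adding these values together:

2203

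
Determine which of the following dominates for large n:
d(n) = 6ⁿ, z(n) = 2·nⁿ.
Comparing growth rates:
Growth-rate hierarchy: log n ≺ any polynomial ≺ any exponential cⁿ (c>1) ≺ n! ≺ nⁿ.
super-exponential nⁿ dominates exponential base 6 asymptotically.

z(n) grows faster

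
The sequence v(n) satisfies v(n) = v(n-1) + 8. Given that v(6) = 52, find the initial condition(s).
v(6) = v(0) + 6·8, so v(0) = 52 - 48 = 4.

v(0) = 4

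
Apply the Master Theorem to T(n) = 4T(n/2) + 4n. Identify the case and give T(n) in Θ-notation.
Master Theorem template: T(n) = a·T(n/b) + f(n).
Here: a=4, b=2, f(n)=4n
Compute log_b(a) = log_2(4) = 2.
f(n) = 4n = O(n^(2-ε)) with ε = 1. Case 1: T(n) = Θ(n^log_b(a)) = Θ(n^2).

Case 1: T(n) = Θ(n^2)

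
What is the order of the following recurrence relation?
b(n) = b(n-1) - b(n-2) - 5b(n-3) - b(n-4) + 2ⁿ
The order is the largest lag k for which b(n-k) appears. Here the deepest term is b(n-4) (the 2ⁿ term is non-homogeneous and does not affect the order), so the order is 4.

Order 4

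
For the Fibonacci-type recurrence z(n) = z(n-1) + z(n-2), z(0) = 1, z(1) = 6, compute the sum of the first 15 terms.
Computing the sequence terms: 1, 6, 7, 13, 20, 33, 53, 86, 139, 225, 364, 589, 953, 1542, 2495
Adding these values together:

6526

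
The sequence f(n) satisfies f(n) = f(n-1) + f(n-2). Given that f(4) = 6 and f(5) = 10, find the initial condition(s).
Work backwards using f(k) = f(k+2) - f(k+1):
f(3) = f(5) - f(4) = 10 - 6 = 4
f(2) = f(4) - f(3) = 6 - 4 = 2
f(1) = f(3) - f(2) = 4 - 2 = 2
f(0) = f(2) - f(1) = 2 - 2 = 0

f(0) = 0, f(1) = 2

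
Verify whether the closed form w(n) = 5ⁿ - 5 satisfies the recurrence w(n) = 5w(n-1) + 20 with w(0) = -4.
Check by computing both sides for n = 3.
From the recurrence with w(0) = -4:
  w(0) = -4, w(1) = 0, w(2) = 20, w(3) = 120
  so the recurrence gives w(3) = 120.
From the proposed closed form w(n) = 5ⁿ - 5:
  w(3) = 120.
Both sides give 120 at n = 3, and the initial condition(s) match, so the closed form is consistent.

Yes, the closed form is correct.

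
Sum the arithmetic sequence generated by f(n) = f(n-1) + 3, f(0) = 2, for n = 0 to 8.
Computing the sequence terms: 2, 5, 8, 11, 14, 17, 20, 23, 26
Adding these values together:

126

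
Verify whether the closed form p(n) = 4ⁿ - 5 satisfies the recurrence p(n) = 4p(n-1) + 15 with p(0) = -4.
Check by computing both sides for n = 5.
From the recurrence with p(0) = -4:
  p(0) = -4, p(1) = -1, p(2) = 11, p(3) = 59, p(4) = 251, p(5) = 1019
  so the recurrence gives p(5) = 1019.
From the proposed closed form p(n) = 4ⁿ - 5:
  p(5) = 1019.
Both sides give 1019 at n = 5, and the initial condition(s) match, so the closed form is consistent.

Yes, the closed form is correct.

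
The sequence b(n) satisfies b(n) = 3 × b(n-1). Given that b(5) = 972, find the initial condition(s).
In general b(n) = 3ⁿ · b(0). At n = 5: b(0) = b(5) / 3^5 = 972 / 243 = 4.

b(0) = 4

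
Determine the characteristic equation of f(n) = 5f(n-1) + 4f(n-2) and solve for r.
Substitute f(n) = rⁿ and divide through by rⁿ⁻²: r² - 5r - 4 = 0
Discriminant: 5² + 4·4 = 41, not a perfect square, so by the quadratic formula r = (5 ± √41)/2.
General solution: f(n) = A·r₁ⁿ + B·r₂ⁿ where r₁,r₂ = (5 ± √41)/2

Characteristic: r² - 5r - 4 = 0, Roots: r = (5 ± √41)/2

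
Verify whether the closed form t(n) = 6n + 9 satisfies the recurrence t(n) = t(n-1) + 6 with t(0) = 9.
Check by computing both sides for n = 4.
From the recurrence with t(0) = 9:
  t(0) = 9, t(1) = 15, t(2) = 21, t(3) = 27, t(4) = 33
  so the recurrence gives t(4) = 33.
From the proposed closed form t(n) = 6n + 9:
  t(4) = 33.
Both sides give 33 at n = 4, and the initial condition(s) match, so the closed form is consistent.

Yes, the closed form is correct.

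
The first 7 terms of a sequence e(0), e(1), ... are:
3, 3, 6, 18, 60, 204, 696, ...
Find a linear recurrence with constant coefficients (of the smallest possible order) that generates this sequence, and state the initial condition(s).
Look for the lowest-order linear relation among consecutive terms.
Observation: e(n) - 4·e(n-1) - (-2)·e(n-2) = 0 holds for the shown terms, and no order-1 relation e(n) = α·e(n-1) + β fits.
Check at n=3: 4·6 + (-2)·3 = 18. ✓

e(n) = 4e(n-1) - 2e(n-2), e(0) = 3, e(1) = 3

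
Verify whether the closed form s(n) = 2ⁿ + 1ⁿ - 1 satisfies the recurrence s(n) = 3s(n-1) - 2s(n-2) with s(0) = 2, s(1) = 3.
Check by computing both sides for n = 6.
From the recurrence with s(0) = 2, s(1) = 3:
  s(0) = 2, s(1) = 3, s(2) = 5, s(3) = 9, s(4) = 17, s(5) = 33, s(6) = 65
  so the recurrence gives s(6) = 65.
From the proposed closed form s(n) = 2ⁿ + 1ⁿ - 1:
  s(6) = 64.
The recurrence gives 65 but the closed form gives 64, so the closed form does not satisfy the recurrence.

No, the closed form is incorrect.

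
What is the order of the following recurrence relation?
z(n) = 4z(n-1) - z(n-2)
The order is the largest lag k for which z(n-k) appears. Here the deepest term is z(n-2), so the order is 2.

Order 2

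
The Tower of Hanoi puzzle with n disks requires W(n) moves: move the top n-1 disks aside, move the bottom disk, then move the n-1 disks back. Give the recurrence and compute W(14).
Moving n disks = move the top n-1 disks aside (W(n-1) moves) + move the largest disk (1 move) + move the n-1 disks back on top (W(n-1) moves), so W(n) = 2W(n-1) + 1, with W(1) = 1 (a single disk takes one move).
First terms: 1, 3, 7, 15, 31, 63, … — each is one less than a power of 2. Indeed W(n) + 1 = 2(W(n-1) + 1) with W(1) + 1 = 2, so W(n) + 1 = 2ⁿ and W(n) = 2ⁿ - 1.
Hence W(14) = 2^14 - 1 = 16384 - 1 = 16383.

W(n) = 2W(n-1) + 1, W(1) = 1; W(14) = 16383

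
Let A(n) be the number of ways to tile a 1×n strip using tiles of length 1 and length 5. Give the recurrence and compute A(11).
Condition on the last tile: it has length 1 (leaving a 1×(n-1) strip) or length 5 (leaving a 1×(n-5) strip), so A(n) = A(n-1) + A(n-5) (order-5 linear recurrence).
For 0 ≤ i < 5 only unit tiles fit, so A(i) = 1.
Iterating the recurrence: A(5) = 2, A(6) = 3, A(7) = 4, A(8) = 5, A(9) = 6, A(10) = 8, A(11) = 11.

A(n) = A(n-1) + A(n-5), with A(i) = 1 for 0 ≤ i < 5; A(11) = 11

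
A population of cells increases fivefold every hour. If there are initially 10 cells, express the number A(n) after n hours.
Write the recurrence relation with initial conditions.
Each hour multiplies the count by 5, so the count after n hours depends only on the count after n-1 hours: A(n) = 5 × A(n-1). The starting count gives A(0) = 10.
Unrolling n times gives the closed form A(n) = 10 × 5ⁿ.

A(n) = 5 × A(n-1), A(0) = 10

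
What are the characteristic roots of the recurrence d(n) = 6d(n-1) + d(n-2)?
Substitute d(n) = rⁿ and divide through by rⁿ⁻²: r² - 6r - 1 = 0
Discriminant: 6² + 4·1 = 40, not a perfect square, so by the quadratic formula r = (6 ± √40)/2.
General solution: d(n) = A·r₁ⁿ + B·r₂ⁿ where r₁,r₂ = (6 ± √40)/2

Characteristic: r² - 6r - 1 = 0, Roots: r = (6 ± √40)/2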